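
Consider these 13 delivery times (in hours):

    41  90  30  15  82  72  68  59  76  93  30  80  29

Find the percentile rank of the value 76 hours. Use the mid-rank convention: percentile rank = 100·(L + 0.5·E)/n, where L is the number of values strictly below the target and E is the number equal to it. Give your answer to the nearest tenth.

65.4

Sorted: 15, 29, 30, 30, 41, 59, 68, 72, 76, 80, 82, 90, 93.
Count below 76: L = 8; count equal: E = 1; n = 13.
Percentile rank = 100·(8 + 0.5·1)/13 = 100·8.5/13 = 65.38.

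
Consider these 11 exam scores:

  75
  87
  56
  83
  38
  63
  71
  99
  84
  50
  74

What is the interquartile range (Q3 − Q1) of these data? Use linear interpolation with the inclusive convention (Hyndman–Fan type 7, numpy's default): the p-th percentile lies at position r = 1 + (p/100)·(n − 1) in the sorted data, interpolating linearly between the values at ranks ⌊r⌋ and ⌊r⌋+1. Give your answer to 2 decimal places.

Sorted: 38, 50, 56, 63, 71, 74, 75, 83, 84, 87, 99.
n = 11.
P25: r = 3.5; ranks 3–4 are 56, 63; interpolating gives 59.5.
P75: r = 8.5; ranks 8–9 are 83, 84; interpolating gives 83.5.
Difference: 83.5 − 59.5 = 24.

24.00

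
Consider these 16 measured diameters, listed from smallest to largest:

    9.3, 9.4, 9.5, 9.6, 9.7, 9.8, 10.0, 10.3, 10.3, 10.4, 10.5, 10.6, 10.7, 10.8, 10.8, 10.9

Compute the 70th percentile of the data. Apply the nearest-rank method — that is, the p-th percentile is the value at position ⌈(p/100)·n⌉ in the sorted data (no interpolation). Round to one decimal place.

10.6

n = 16.
Position = ⌈70/100 · 16⌉ = ⌈11.2⌉ = 12.
The value at rank 12 is 10.6.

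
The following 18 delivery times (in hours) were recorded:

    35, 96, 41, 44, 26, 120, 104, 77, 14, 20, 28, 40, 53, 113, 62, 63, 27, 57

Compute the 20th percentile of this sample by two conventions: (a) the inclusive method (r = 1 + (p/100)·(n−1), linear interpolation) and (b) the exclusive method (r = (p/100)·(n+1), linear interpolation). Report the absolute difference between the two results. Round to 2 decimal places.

Sorted: 14, 20, 26, 27, 28, 35, 40, 41, 44, 53, 57, 62, 63, 77, 96, 104, 113, 120.
n = 18.
(a) r = 4.4; between ranks 4 (27) and 5 (28): 27.4.
(b) r = 3.8; between ranks 3 (26) and 4 (27): 26.8.
|27.4 − 26.8| = 0.6.

0.60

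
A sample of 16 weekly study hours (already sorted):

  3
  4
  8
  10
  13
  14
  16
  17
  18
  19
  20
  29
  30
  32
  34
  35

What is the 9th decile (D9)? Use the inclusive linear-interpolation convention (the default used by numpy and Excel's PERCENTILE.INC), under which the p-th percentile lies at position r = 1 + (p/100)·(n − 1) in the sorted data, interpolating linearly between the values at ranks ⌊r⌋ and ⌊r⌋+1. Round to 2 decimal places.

n = 16.
r = 1 + (90/100)·(16 − 1) = 1 + 13.5 = 14.5.
Rank 14 is 32 and rank 15 is 34.
Interpolate: 32 + 0.5·(34 − 32) = 32 + 0.5·2 = 33.

33.00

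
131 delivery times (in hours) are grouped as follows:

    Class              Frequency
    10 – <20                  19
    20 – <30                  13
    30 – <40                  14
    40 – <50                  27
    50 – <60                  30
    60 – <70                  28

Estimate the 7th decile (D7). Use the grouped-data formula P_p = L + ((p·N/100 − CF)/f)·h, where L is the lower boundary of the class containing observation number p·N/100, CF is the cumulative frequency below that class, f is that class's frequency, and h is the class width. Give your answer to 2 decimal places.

56.23

N = 131; target position k = 70/100 · 131 = 91.7.
Cumulative frequencies: 19, 32, 46, 73, 103, 131.
Observation 91.7 falls in the class 50 – <60.
L = 50, CF = 73, f = 30, h = 10.
P70 = 50 + ((91.7 − 73)/30)·10 = 50 + 6.23333 = 56.2333.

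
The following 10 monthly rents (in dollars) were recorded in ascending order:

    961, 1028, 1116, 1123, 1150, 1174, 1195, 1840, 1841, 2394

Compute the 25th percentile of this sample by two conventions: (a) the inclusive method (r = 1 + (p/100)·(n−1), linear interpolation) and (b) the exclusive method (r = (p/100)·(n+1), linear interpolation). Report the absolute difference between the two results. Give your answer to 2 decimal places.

23.75

n = 10.
(a) r = 3.25; between ranks 3 (1116) and 4 (1123): 1117.75.
(b) r = 2.75; between ranks 2 (1028) and 3 (1116): 1094.
|1117.75 − 1094| = 23.75.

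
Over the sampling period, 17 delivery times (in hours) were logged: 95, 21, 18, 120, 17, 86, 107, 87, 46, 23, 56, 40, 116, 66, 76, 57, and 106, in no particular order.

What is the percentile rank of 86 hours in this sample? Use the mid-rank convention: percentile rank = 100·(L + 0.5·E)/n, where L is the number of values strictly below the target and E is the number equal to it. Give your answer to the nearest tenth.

61.8

Sorted: 17, 18, 21, 23, 40, 46, 56, 57, 66, 76, 86, 87, 95, 106, 107, 116, 120.
Count below 86: L = 10; count equal: E = 1; n = 17.
Percentile rank = 100·(10 + 0.5·1)/17 = 100·10.5/17 = 61.76.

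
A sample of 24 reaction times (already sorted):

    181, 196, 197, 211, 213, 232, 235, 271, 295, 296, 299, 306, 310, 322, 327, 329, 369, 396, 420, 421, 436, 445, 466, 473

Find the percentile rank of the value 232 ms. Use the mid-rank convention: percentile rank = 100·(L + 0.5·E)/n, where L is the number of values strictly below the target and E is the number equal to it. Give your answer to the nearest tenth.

22.9

Count below 232: L = 5; count equal: E = 1; n = 24.
Percentile rank = 100·(5 + 0.5·1)/24 = 100·5.5/24 = 22.92.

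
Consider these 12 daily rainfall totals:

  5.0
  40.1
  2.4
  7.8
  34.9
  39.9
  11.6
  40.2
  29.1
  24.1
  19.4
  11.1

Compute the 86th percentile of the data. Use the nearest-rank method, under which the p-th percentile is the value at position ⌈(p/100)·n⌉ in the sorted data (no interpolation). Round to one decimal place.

Sorted: 2.4, 5.0, 7.8, 11.1, 11.6, 19.4, 24.1, 29.1, 34.9, 39.9, 40.1, 40.2.
n = 12.
Position = ⌈86/100 · 12⌉ = ⌈10.32⌉ = 11.
The value at rank 11 is 40.1.

40.1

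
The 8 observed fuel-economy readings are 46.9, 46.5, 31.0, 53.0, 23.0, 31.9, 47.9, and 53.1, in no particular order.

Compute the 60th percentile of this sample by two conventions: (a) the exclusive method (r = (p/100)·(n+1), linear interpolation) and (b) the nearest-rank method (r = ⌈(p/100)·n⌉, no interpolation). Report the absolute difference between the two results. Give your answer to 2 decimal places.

0.40

Sorted: 23.0, 31.0, 31.9, 46.5, 46.9, 47.9, 53.0, 53.1.
n = 8.
(a) r = 5.4; between ranks 5 (46.9) and 6 (47.9): 47.3.
(b) the nearest-rank method: rank 5 → 46.9.
|47.3 − 46.9| = 0.4.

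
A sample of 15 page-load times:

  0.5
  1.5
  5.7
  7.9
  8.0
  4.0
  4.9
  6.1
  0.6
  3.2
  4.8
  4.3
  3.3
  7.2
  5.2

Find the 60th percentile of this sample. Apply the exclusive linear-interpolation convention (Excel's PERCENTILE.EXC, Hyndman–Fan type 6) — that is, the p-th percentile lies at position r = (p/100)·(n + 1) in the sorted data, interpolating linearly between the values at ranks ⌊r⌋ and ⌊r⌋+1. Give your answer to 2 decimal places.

Sorted: 0.5, 0.6, 1.5, 3.2, 3.3, 4.0, 4.3, 4.8, 4.9, 5.2, 5.7, 6.1, 7.2, 7.9, 8.0.
n = 15.
r = (60/100)·(15 + 1) = 9.6.
Rank 9 is 4.9 and rank 10 is 5.2.
Interpolate: 4.9 + 0.6·(5.2 − 4.9) = 4.9 + 0.6·0.3 = 5.08.

5.08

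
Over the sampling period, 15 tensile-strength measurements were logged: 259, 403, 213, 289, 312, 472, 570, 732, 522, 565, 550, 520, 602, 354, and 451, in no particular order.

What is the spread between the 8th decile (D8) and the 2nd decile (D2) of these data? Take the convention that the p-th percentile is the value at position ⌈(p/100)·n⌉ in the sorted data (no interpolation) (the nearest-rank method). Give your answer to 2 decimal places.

Sorted: 213, 259, 289, 312, 354, 403, 451, 472, 520, 522, 550, 565, 570, 602, 732.
n = 15.
P20: rank ⌈20/100·15⌉ = 3 → 289.
P80: rank ⌈80/100·15⌉ = 12 → 565.
Difference: 565 − 289 = 276.

276.00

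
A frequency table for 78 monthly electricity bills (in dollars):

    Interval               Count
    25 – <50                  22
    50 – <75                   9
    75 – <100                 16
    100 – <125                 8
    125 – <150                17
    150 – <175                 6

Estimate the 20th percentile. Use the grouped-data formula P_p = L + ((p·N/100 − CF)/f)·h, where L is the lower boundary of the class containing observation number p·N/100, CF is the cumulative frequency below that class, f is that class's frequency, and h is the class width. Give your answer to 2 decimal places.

42.73

N = 78; target position k = 20/100 · 78 = 15.6.
Cumulative frequencies: 22, 31, 47, 55, 72, 78.
Observation 15.6 falls in the class 25 – <50.
L = 25, CF = 0, f = 22, h = 25.
P20 = 25 + ((15.6 − 0)/22)·25 = 25 + 17.7273 = 42.7273.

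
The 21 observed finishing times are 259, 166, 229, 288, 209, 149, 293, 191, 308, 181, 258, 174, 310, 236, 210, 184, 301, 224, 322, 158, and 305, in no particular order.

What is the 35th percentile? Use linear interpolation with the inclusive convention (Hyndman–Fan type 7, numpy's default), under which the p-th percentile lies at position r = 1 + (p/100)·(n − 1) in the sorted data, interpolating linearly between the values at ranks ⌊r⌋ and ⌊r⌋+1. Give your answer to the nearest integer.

209

Sorted: 149, 158, 166, 174, 181, 184, 191, 209, 210, 224, 229, 236, 258, 259, 288, 293, 301, 305, 308, 310, 322.
n = 21.
r = 1 + (35/100)·(21 − 1) = 1 + 7 = 8.
r is an integer, so P35 is the value at rank 8: 209.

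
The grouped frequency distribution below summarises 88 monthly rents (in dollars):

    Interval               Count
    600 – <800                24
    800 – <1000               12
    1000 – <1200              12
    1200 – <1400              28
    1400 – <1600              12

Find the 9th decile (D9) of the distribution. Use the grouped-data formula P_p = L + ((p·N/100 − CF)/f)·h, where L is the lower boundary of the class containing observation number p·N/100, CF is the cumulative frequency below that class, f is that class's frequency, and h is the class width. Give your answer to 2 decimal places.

N = 88; target position k = 90/100 · 88 = 79.2.
Cumulative frequencies: 24, 36, 48, 76, 88.
Observation 79.2 falls in the class 1400 – <1600.
L = 1400, CF = 76, f = 12, h = 200.
P90 = 1400 + ((79.2 − 76)/12)·200 = 1400 + 53.3333 = 1453.33.

1453.33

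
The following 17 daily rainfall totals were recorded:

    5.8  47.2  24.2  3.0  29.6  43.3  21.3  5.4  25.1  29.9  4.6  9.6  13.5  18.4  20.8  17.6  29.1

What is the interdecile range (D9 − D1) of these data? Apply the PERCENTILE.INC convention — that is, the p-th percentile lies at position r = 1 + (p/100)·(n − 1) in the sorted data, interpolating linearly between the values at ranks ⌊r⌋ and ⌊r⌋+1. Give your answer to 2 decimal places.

Sorted: 3.0, 4.6, 5.4, 5.8, 9.6, 13.5, 17.6, 18.4, 20.8, 21.3, 24.2, 25.1, 29.1, 29.6, 29.9, 43.3, 47.2.
n = 17.
P10: r = 2.6; ranks 2–3 are 4.6, 5.4; interpolating gives 5.08.
P90: r = 15.4; ranks 15–16 are 29.9, 43.3; interpolating gives 35.26.
Difference: 35.26 − 5.08 = 30.18.

30.18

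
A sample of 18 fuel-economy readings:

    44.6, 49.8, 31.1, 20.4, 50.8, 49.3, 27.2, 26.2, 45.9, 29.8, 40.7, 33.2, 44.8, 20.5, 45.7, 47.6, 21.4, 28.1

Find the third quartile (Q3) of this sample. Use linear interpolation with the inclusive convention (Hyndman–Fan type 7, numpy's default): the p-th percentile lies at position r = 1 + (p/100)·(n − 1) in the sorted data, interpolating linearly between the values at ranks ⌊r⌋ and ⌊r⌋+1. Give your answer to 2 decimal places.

45.85

Sorted: 20.4, 20.5, 21.4, 26.2, 27.2, 28.1, 29.8, 31.1, 33.2, 40.7, 44.6, 44.8, 45.7, 45.9, 47.6, 49.3, 49.8, 50.8.
n = 18.
r = 1 + (75/100)·(18 − 1) = 1 + 12.75 = 13.75.
Rank 13 is 45.7 and rank 14 is 45.9.
Interpolate: 45.7 + 0.75·(45.9 − 45.7) = 45.7 + 0.75·0.2 = 45.85.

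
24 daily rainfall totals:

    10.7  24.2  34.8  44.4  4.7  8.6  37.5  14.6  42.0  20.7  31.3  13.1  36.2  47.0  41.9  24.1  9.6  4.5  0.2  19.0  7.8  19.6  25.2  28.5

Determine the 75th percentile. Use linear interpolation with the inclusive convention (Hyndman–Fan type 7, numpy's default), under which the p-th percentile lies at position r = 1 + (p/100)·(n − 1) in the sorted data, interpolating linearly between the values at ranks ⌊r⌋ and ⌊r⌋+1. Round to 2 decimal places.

Sorted: 0.2, 4.5, 4.7, 7.8, 8.6, 9.6, 10.7, 13.1, 14.6, 19.0, 19.6, 20.7, 24.1, 24.2, 25.2, 28.5, 31.3, 34.8, 36.2, 37.5, 41.9, 42.0, 44.4, 47.0.
n = 24.
r = 1 + (75/100)·(24 − 1) = 1 + 17.25 = 18.25.
Rank 18 is 34.8 and rank 19 is 36.2.
Interpolate: 34.8 + 0.25·(36.2 − 34.8) = 34.8 + 0.25·1.4 = 35.15.

35.15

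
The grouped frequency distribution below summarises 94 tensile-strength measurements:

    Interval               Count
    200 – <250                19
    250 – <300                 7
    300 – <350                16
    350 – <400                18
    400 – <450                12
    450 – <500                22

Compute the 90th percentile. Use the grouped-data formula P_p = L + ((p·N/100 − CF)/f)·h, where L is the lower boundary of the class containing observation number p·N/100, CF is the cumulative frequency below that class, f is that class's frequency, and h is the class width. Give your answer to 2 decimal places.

N = 94; target position k = 90/100 · 94 = 84.6.
Cumulative frequencies: 19, 26, 42, 60, 72, 94.
Observation 84.6 falls in the class 450 – <500.
L = 450, CF = 72, f = 22, h = 50.
P90 = 450 + ((84.6 − 72)/22)·50 = 450 + 28.6364 = 478.636.

478.64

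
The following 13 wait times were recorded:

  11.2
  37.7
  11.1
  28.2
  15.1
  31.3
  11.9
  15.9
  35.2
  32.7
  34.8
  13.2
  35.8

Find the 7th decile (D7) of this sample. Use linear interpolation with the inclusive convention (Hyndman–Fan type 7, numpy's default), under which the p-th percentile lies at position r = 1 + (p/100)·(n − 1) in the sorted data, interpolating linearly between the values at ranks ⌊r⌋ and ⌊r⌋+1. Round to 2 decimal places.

Sorted: 11.1, 11.2, 11.9, 13.2, 15.1, 15.9, 28.2, 31.3, 32.7, 34.8, 35.2, 35.8, 37.7.
n = 13.
r = 1 + (70/100)·(13 − 1) = 1 + 8.4 = 9.4.
Rank 9 is 32.7 and rank 10 is 34.8.
Interpolate: 32.7 + 0.4·(34.8 − 32.7) = 32.7 + 0.4·2.1 = 33.54.

33.54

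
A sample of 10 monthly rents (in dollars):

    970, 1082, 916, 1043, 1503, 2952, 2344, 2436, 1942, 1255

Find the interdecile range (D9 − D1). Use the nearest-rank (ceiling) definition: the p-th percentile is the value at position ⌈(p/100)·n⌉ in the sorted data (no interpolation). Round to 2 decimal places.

Sorted: 916, 970, 1043, 1082, 1255, 1503, 1942, 2344, 2436, 2952.
n = 10.
P10: rank ⌈10/100·10⌉ = 1 → 916.
P90: rank ⌈90/100·10⌉ = 9 → 2436.
Difference: 2436 − 916 = 1520.

1520.00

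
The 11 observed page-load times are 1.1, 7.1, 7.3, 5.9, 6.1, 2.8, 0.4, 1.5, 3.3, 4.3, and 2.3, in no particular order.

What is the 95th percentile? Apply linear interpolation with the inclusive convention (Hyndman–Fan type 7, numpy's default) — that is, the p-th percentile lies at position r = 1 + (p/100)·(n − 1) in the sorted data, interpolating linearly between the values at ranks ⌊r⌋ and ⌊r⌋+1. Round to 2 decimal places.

Sorted: 0.4, 1.1, 1.5, 2.3, 2.8, 3.3, 4.3, 5.9, 6.1, 7.1, 7.3.
n = 11.
r = 1 + (95/100)·(11 − 1) = 1 + 9.5 = 10.5.
Rank 10 is 7.1 and rank 11 is 7.3.
Interpolate: 7.1 + 0.5·(7.3 − 7.1) = 7.1 + 0.5·0.2 = 7.2.

7.20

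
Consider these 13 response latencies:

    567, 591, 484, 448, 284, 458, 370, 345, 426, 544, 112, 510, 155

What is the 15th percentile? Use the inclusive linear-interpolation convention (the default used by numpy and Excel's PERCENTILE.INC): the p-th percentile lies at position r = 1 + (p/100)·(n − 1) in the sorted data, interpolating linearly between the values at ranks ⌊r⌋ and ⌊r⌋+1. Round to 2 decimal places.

Sorted: 112, 155, 284, 345, 370, 426, 448, 458, 484, 510, 544, 567, 591.
n = 13.
r = 1 + (15/100)·(13 − 1) = 1 + 1.8 = 2.8.
Rank 2 is 155 and rank 3 is 284.
Interpolate: 155 + 0.8·(284 − 155) = 155 + 0.8·129 = 258.2.

258.20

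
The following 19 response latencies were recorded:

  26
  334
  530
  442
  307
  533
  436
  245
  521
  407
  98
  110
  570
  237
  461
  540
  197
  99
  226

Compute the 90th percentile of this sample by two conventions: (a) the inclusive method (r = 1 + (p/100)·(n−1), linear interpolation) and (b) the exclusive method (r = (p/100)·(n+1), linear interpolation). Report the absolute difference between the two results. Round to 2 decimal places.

Sorted: 26, 98, 99, 110, 197, 226, 237, 245, 307, 334, 407, 436, 442, 461, 521, 530, 533, 540, 570.
n = 19.
(a) r = 17.2; between ranks 17 (533) and 18 (540): 534.4.
(b) r = 18 → value at rank 18 = 540.
|534.4 − 540| = 5.6.

5.60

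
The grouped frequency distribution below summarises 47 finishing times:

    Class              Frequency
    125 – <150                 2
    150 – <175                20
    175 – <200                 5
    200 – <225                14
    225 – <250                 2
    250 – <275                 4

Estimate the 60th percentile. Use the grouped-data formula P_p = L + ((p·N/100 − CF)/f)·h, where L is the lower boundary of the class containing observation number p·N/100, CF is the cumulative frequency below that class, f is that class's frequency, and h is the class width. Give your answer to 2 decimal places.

N = 47; target position k = 60/100 · 47 = 28.2.
Cumulative frequencies: 2, 22, 27, 41, 43, 47.
Observation 28.2 falls in the class 200 – <225.
L = 200, CF = 27, f = 14, h = 25.
P60 = 200 + ((28.2 − 27)/14)·25 = 200 + 2.14286 = 202.143.

202.14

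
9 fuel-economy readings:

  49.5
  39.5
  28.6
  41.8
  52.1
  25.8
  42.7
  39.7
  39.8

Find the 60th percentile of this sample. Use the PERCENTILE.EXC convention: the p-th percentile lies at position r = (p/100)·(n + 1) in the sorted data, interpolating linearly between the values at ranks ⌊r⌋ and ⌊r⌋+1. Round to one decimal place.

Sorted: 25.8, 28.6, 39.5, 39.7, 39.8, 41.8, 42.7, 49.5, 52.1.
n = 9.
r = (60/100)·(9 + 1) = 6.
r is an integer, so P60 is the value at rank 6: 41.8.

41.8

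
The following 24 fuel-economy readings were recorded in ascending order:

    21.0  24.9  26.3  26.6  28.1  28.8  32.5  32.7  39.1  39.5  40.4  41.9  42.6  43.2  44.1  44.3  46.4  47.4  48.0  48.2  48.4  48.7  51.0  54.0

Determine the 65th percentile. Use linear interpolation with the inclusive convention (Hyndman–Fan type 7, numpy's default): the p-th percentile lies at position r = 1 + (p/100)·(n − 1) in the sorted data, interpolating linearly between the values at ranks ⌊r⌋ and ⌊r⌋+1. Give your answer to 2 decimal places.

44.29

n = 24.
r = 1 + (65/100)·(24 − 1) = 1 + 14.95 = 15.95.
Rank 15 is 44.1 and rank 16 is 44.3.
Interpolate: 44.1 + 0.95·(44.3 − 44.1) = 44.1 + 0.95·0.2 = 44.29.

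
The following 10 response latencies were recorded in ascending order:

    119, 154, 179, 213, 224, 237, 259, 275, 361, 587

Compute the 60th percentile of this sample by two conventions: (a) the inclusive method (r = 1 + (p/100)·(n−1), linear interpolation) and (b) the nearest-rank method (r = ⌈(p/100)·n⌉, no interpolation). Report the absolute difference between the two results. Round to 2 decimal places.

8.80

n = 10.
(a) r = 6.4; between ranks 6 (237) and 7 (259): 245.8.
(b) the nearest-rank method: rank 6 → 237.
|245.8 − 237| = 8.8.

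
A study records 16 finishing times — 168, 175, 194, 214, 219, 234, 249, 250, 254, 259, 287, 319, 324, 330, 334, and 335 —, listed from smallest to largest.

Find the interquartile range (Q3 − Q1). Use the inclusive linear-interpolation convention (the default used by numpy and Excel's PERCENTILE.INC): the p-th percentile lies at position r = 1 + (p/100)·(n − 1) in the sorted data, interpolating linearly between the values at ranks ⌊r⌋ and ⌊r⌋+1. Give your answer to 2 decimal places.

102.50

n = 16.
P25: r = 4.75; ranks 4–5 are 214, 219; interpolating gives 217.75.
P75: r = 12.25; ranks 12–13 are 319, 324; interpolating gives 320.25.
Difference: 320.25 − 217.75 = 102.5.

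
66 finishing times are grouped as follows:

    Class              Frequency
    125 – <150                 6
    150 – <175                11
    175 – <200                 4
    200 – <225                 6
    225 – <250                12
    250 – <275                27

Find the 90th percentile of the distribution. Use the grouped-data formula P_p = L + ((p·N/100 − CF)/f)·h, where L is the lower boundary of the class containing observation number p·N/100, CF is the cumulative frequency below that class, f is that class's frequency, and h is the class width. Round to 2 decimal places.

268.89

N = 66; target position k = 90/100 · 66 = 59.4.
Cumulative frequencies: 6, 17, 21, 27, 39, 66.
Observation 59.4 falls in the class 250 – <275.
L = 250, CF = 39, f = 27, h = 25.
P90 = 250 + ((59.4 − 39)/27)·25 = 250 + 18.8889 = 268.889.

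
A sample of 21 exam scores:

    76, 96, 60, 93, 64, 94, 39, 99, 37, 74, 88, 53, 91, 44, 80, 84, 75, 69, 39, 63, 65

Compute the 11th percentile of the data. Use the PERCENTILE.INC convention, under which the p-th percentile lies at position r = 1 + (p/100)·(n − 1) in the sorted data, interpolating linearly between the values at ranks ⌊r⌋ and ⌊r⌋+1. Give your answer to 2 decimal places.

40.00

Sorted: 37, 39, 39, 44, 53, 60, 63, 64, 65, 69, 74, 75, 76, 80, 84, 88, 91, 93, 94, 96, 99.
n = 21.
r = 1 + (11/100)·(21 − 1) = 1 + 2.2 = 3.2.
Rank 3 is 39 and rank 4 is 44.
Interpolate: 39 + 0.2·(44 − 39) = 39 + 0.2·5 = 40.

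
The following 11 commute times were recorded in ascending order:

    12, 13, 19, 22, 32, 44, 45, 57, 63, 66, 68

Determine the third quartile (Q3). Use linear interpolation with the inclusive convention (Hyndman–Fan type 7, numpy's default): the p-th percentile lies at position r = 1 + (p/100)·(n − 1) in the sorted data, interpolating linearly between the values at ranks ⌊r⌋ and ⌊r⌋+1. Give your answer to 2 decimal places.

n = 11.
r = 1 + (75/100)·(11 − 1) = 1 + 7.5 = 8.5.
Rank 8 is 57 and rank 9 is 63.
Interpolate: 57 + 0.5·(63 − 57) = 57 + 0.5·6 = 60.

60.00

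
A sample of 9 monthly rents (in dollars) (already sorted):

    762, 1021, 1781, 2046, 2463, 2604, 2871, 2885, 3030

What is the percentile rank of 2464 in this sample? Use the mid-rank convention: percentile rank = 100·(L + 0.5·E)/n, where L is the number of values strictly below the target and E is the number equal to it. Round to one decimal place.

55.6

Count below 2464: L = 5; count equal: E = 0; n = 9.
Percentile rank = 100·(5 + 0.5·0)/9 = 100·5/9 = 55.56.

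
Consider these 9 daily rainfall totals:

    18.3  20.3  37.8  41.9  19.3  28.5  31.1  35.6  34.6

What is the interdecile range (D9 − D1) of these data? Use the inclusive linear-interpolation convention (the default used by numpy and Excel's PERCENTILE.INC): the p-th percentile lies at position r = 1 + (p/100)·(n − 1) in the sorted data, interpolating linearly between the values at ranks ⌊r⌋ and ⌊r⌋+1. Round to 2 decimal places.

Sorted: 18.3, 19.3, 20.3, 28.5, 31.1, 34.6, 35.6, 37.8, 41.9.
n = 9.
P10: r = 1.8; ranks 1–2 are 18.3, 19.3; interpolating gives 19.1.
P90: r = 8.2; ranks 8–9 are 37.8, 41.9; interpolating gives 38.62.
Difference: 38.62 − 19.1 = 19.52.

19.52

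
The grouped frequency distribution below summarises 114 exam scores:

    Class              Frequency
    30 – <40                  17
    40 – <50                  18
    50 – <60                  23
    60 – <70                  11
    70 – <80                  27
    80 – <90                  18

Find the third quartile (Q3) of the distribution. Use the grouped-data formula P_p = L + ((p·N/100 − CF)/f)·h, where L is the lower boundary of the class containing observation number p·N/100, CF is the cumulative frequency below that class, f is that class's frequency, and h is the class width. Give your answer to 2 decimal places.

N = 114; target position k = 75/100 · 114 = 85.5.
Cumulative frequencies: 17, 35, 58, 69, 96, 114.
Observation 85.5 falls in the class 70 – <80.
L = 70, CF = 69, f = 27, h = 10.
P75 = 70 + ((85.5 − 69)/27)·10 = 70 + 6.11111 = 76.1111.

76.11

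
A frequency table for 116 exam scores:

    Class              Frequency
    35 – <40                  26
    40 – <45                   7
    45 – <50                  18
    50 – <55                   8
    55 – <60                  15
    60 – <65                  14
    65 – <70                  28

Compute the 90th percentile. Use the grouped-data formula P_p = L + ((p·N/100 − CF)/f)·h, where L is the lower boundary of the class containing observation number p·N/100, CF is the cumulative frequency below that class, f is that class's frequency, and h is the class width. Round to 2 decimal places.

67.93

N = 116; target position k = 90/100 · 116 = 104.4.
Cumulative frequencies: 26, 33, 51, 59, 74, 88, 116.
Observation 104.4 falls in the class 65 – <70.
L = 65, CF = 88, f = 28, h = 5.
P90 = 65 + ((104.4 − 88)/28)·5 = 65 + 2.92857 = 67.9286.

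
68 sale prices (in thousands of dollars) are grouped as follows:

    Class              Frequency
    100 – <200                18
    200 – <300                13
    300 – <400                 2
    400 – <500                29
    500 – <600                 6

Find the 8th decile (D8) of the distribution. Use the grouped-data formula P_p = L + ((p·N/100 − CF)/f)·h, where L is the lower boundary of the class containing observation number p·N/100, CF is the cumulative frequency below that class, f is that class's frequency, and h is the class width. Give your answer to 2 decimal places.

473.79

N = 68; target position k = 80/100 · 68 = 54.4.
Cumulative frequencies: 18, 31, 33, 62, 68.
Observation 54.4 falls in the class 400 – <500.
L = 400, CF = 33, f = 29, h = 100.
P80 = 400 + ((54.4 − 33)/29)·100 = 400 + 73.7931 = 473.793.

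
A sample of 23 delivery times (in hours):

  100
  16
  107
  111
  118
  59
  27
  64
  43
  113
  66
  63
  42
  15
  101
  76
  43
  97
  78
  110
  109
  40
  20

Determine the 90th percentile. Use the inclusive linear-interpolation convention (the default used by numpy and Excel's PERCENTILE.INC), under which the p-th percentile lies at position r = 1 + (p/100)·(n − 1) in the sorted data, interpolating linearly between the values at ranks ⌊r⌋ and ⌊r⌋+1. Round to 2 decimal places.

110.80

Sorted: 15, 16, 20, 27, 40, 42, 43, 43, 59, 63, 64, 66, 76, 78, 97, 100, 101, 107, 109, 110, 111, 113, 118.
n = 23.
r = 1 + (90/100)·(23 − 1) = 1 + 19.8 = 20.8.
Rank 20 is 110 and rank 21 is 111.
Interpolate: 110 + 0.8·(111 − 110) = 110 + 0.8·1 = 110.8.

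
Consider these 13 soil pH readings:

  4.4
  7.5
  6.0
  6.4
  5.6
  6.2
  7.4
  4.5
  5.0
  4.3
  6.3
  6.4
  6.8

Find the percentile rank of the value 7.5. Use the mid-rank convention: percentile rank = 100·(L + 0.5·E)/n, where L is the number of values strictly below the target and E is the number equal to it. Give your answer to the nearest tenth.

96.2

Sorted: 4.3, 4.4, 4.5, 5.0, 5.6, 6.0, 6.2, 6.3, 6.4, 6.4, 6.8, 7.4, 7.5.
Count below 7.5: L = 12; count equal: E = 1; n = 13.
Percentile rank = 100·(12 + 0.5·1)/13 = 100·12.5/13 = 96.15.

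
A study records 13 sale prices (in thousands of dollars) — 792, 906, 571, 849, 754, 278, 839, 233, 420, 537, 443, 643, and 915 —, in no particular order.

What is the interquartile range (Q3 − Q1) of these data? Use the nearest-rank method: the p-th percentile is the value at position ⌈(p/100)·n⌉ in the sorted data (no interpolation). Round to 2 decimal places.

396.00

Sorted: 233, 278, 420, 443, 537, 571, 643, 754, 792, 839, 849, 906, 915.
n = 13.
P25: rank ⌈25/100·13⌉ = 4 → 443.
P75: rank ⌈75/100·13⌉ = 10 → 839.
Difference: 839 − 443 = 396.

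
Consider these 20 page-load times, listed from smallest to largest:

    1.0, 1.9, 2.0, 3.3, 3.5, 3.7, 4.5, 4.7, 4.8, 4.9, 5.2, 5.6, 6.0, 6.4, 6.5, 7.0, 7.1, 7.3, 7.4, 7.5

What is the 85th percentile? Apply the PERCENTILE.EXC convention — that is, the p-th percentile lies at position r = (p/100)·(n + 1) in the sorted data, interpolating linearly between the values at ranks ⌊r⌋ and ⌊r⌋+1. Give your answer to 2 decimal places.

n = 20.
r = (85/100)·(20 + 1) = 17.85.
Rank 17 is 7.1 and rank 18 is 7.3.
Interpolate: 7.1 + 0.85·(7.3 − 7.1) = 7.1 + 0.85·0.2 = 7.27.

7.27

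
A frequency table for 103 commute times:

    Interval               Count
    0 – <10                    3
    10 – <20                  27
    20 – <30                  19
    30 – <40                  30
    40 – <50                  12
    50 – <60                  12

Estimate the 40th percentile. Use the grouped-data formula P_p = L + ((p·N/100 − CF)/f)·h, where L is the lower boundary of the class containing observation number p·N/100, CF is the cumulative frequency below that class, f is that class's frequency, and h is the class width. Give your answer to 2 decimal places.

N = 103; target position k = 40/100 · 103 = 41.2.
Cumulative frequencies: 3, 30, 49, 79, 91, 103.
Observation 41.2 falls in the class 20 – <30.
L = 20, CF = 30, f = 19, h = 10.
P40 = 20 + ((41.2 − 30)/19)·10 = 20 + 5.89474 = 25.8947.

25.89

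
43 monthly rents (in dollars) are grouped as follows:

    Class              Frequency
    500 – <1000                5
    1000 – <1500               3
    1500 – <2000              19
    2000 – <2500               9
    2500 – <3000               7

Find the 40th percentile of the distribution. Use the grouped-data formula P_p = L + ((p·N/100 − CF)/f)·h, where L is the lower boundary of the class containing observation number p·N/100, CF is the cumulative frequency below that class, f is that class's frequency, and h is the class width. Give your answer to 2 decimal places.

1742.11

N = 43; target position k = 40/100 · 43 = 17.2.
Cumulative frequencies: 5, 8, 27, 36, 43.
Observation 17.2 falls in the class 1500 – <2000.
L = 1500, CF = 8, f = 19, h = 500.
P40 = 1500 + ((17.2 − 8)/19)·500 = 1500 + 242.105 = 1742.11.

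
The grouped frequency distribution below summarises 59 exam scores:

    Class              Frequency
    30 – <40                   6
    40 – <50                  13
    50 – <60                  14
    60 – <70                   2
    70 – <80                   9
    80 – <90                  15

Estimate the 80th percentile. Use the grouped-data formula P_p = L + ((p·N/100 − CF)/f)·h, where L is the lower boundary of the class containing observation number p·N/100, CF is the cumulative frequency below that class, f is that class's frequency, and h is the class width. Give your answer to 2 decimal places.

N = 59; target position k = 80/100 · 59 = 47.2.
Cumulative frequencies: 6, 19, 33, 35, 44, 59.
Observation 47.2 falls in the class 80 – <90.
L = 80, CF = 44, f = 15, h = 10.
P80 = 80 + ((47.2 − 44)/15)·10 = 80 + 2.13333 = 82.1333.

82.13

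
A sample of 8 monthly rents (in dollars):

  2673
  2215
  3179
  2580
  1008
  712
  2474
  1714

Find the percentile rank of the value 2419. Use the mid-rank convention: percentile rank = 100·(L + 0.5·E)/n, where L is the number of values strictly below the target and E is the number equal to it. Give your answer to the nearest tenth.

Sorted: 712, 1008, 1714, 2215, 2474, 2580, 2673, 3179.
Count below 2419: L = 4; count equal: E = 0; n = 8.
Percentile rank = 100·(4 + 0.5·0)/8 = 100·4/8 = 50.

50.0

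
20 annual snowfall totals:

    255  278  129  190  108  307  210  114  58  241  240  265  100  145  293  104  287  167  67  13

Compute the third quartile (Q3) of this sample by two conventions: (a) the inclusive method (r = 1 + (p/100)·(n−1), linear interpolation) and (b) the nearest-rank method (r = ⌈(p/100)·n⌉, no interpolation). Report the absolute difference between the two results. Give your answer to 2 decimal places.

2.50

Sorted: 13, 58, 67, 100, 104, 108, 114, 129, 145, 167, 190, 210, 240, 241, 255, 265, 278, 287, 293, 307.
n = 20.
(a) r = 15.25; between ranks 15 (255) and 16 (265): 257.5.
(b) the nearest-rank method: rank 15 → 255.
|257.5 − 255| = 2.5.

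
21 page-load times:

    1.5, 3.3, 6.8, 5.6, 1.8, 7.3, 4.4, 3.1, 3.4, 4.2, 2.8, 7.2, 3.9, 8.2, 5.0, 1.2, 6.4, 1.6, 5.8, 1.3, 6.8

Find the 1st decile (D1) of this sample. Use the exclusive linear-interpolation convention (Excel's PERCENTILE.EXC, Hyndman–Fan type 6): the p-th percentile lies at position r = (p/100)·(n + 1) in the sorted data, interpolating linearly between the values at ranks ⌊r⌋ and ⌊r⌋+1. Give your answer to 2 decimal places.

1.34

Sorted: 1.2, 1.3, 1.5, 1.6, 1.8, 2.8, 3.1, 3.3, 3.4, 3.9, 4.2, 4.4, 5.0, 5.6, 5.8, 6.4, 6.8, 6.8, 7.2, 7.3, 8.2.
n = 21.
r = (10/100)·(21 + 1) = 2.2.
Rank 2 is 1.3 and rank 3 is 1.5.
Interpolate: 1.3 + 0.2·(1.5 − 1.3) = 1.3 + 0.2·0.2 = 1.34.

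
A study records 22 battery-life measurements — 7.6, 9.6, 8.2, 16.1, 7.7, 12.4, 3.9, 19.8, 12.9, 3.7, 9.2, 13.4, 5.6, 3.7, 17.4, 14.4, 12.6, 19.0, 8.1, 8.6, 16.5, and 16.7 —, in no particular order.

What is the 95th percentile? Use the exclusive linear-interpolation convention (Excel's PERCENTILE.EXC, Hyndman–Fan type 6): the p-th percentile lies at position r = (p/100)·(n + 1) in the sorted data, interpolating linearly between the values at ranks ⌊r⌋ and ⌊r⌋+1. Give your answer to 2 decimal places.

Sorted: 3.7, 3.7, 3.9, 5.6, 7.6, 7.7, 8.1, 8.2, 8.6, 9.2, 9.6, 12.4, 12.6, 12.9, 13.4, 14.4, 16.1, 16.5, 16.7, 17.4, 19.0, 19.8.
n = 22.
r = (95/100)·(22 + 1) = 21.85.
Rank 21 is 19.0 and rank 22 is 19.8.
Interpolate: 19.0 + 0.85·(19.8 − 19.0) = 19.0 + 0.85·0.8 = 19.68.

19.68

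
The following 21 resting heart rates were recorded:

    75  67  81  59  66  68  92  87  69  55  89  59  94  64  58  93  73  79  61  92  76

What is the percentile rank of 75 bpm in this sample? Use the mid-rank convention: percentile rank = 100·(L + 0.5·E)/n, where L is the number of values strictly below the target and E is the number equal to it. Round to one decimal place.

Sorted: 55, 58, 59, 59, 61, 64, 66, 67, 68, 69, 73, 75, 76, 79, 81, 87, 89, 92, 92, 93, 94.
Count below 75: L = 11; count equal: E = 1; n = 21.
Percentile rank = 100·(11 + 0.5·1)/21 = 100·11.5/21 = 54.76.

54.8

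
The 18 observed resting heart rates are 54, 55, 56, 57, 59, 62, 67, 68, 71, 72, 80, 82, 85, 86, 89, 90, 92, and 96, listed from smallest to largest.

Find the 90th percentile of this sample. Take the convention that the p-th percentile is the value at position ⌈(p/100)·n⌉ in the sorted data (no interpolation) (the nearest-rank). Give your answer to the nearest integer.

92

n = 18.
Position = ⌈90/100 · 18⌉ = ⌈16.2⌉ = 17.
The value at rank 17 is 92.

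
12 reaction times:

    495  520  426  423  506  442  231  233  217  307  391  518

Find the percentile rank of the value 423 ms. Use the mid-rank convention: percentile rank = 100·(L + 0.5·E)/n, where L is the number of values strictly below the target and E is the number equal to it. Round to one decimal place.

45.8

Sorted: 217, 231, 233, 307, 391, 423, 426, 442, 495, 506, 518, 520.
Count below 423: L = 5; count equal: E = 1; n = 12.
Percentile rank = 100·(5 + 0.5·1)/12 = 100·5.5/12 = 45.83.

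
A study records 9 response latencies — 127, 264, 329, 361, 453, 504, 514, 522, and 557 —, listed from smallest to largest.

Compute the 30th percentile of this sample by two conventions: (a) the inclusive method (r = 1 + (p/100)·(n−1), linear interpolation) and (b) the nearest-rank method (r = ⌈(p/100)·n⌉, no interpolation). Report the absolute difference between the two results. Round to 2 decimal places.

n = 9.
(a) r = 3.4; between ranks 3 (329) and 4 (361): 341.8.
(b) the nearest-rank method: rank 3 → 329.
|341.8 − 329| = 12.8.

12.80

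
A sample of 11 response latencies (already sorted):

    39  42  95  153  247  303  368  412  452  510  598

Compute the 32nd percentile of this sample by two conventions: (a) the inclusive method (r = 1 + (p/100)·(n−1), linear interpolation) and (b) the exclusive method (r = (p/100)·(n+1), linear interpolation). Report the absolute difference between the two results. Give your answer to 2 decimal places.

28.08

n = 11.
(a) r = 4.2; between ranks 4 (153) and 5 (247): 171.8.
(b) r = 3.84; between ranks 3 (95) and 4 (153): 143.72.
|171.8 − 143.72| = 28.08.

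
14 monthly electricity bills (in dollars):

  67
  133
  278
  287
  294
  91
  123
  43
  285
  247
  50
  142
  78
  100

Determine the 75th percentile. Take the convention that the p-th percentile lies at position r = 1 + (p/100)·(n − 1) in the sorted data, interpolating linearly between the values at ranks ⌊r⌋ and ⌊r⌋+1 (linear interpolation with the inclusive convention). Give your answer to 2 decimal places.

Sorted: 43, 50, 67, 78, 91, 100, 123, 133, 142, 247, 278, 285, 287, 294.
n = 14.
r = 1 + (75/100)·(14 − 1) = 1 + 9.75 = 10.75.
Rank 10 is 247 and rank 11 is 278.
Interpolate: 247 + 0.75·(278 − 247) = 247 + 0.75·31 = 270.25.

270.25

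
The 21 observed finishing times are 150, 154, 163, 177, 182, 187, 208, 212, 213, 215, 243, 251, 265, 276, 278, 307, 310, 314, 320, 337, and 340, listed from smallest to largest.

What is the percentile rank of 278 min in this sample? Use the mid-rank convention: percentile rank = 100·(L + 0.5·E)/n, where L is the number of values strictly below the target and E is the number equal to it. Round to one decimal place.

Count below 278: L = 14; count equal: E = 1; n = 21.
Percentile rank = 100·(14 + 0.5·1)/21 = 100·14.5/21 = 69.05.

69.0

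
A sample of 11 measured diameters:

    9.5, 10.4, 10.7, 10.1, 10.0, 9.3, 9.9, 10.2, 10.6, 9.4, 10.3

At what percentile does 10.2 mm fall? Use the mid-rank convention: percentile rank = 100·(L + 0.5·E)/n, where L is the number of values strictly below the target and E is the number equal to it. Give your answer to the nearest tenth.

Sorted: 9.3, 9.4, 9.5, 9.9, 10.0, 10.1, 10.2, 10.3, 10.4, 10.6, 10.7.
Count below 10.2: L = 6; count equal: E = 1; n = 11.
Percentile rank = 100·(6 + 0.5·1)/11 = 100·6.5/11 = 59.09.

59.1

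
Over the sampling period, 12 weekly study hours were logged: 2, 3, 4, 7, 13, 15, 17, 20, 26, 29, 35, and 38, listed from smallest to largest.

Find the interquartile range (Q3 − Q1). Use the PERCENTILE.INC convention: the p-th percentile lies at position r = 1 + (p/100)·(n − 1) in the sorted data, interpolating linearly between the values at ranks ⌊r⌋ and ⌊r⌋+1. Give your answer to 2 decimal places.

20.50

n = 12.
P25: r = 3.75; ranks 3–4 are 4, 7; interpolating gives 6.25.
P75: r = 9.25; ranks 9–10 are 26, 29; interpolating gives 26.75.
Difference: 26.75 − 6.25 = 20.5.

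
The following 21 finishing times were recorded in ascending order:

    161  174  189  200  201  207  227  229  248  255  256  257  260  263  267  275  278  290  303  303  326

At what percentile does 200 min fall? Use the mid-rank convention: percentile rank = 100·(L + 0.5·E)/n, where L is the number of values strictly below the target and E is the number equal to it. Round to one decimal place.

Count below 200: L = 3; count equal: E = 1; n = 21.
Percentile rank = 100·(3 + 0.5·1)/21 = 100·3.5/21 = 16.67.

16.7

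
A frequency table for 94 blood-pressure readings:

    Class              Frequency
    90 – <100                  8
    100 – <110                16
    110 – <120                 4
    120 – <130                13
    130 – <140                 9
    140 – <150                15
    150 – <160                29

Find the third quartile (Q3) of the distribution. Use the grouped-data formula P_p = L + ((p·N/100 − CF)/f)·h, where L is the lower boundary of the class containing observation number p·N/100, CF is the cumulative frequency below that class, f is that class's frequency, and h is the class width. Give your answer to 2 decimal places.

N = 94; target position k = 75/100 · 94 = 70.5.
Cumulative frequencies: 8, 24, 28, 41, 50, 65, 94.
Observation 70.5 falls in the class 150 – <160.
L = 150, CF = 65, f = 29, h = 10.
P75 = 150 + ((70.5 − 65)/29)·10 = 150 + 1.89655 = 151.897.

151.90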